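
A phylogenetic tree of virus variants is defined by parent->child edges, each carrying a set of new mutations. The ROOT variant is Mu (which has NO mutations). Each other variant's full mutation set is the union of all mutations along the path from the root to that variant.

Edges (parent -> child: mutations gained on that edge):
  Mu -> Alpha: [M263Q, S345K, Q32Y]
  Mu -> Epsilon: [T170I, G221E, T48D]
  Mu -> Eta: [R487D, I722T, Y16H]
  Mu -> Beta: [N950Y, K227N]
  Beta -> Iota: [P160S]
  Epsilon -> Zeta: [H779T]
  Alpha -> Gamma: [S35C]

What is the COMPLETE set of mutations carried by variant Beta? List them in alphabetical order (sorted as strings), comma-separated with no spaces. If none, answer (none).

At Mu: gained [] -> total []
At Beta: gained ['N950Y', 'K227N'] -> total ['K227N', 'N950Y']

Answer: K227N,N950Y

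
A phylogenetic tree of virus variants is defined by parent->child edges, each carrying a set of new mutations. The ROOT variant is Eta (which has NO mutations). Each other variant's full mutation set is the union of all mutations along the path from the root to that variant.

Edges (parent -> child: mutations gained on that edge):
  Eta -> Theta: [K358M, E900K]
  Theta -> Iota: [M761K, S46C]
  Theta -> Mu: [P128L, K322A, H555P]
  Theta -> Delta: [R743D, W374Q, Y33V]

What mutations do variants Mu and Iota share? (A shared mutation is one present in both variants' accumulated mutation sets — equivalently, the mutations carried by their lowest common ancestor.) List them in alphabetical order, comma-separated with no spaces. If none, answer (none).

Answer: E900K,K358M

Derivation:
Accumulating mutations along path to Mu:
  At Eta: gained [] -> total []
  At Theta: gained ['K358M', 'E900K'] -> total ['E900K', 'K358M']
  At Mu: gained ['P128L', 'K322A', 'H555P'] -> total ['E900K', 'H555P', 'K322A', 'K358M', 'P128L']
Mutations(Mu) = ['E900K', 'H555P', 'K322A', 'K358M', 'P128L']
Accumulating mutations along path to Iota:
  At Eta: gained [] -> total []
  At Theta: gained ['K358M', 'E900K'] -> total ['E900K', 'K358M']
  At Iota: gained ['M761K', 'S46C'] -> total ['E900K', 'K358M', 'M761K', 'S46C']
Mutations(Iota) = ['E900K', 'K358M', 'M761K', 'S46C']
Intersection: ['E900K', 'H555P', 'K322A', 'K358M', 'P128L'] ∩ ['E900K', 'K358M', 'M761K', 'S46C'] = ['E900K', 'K358M']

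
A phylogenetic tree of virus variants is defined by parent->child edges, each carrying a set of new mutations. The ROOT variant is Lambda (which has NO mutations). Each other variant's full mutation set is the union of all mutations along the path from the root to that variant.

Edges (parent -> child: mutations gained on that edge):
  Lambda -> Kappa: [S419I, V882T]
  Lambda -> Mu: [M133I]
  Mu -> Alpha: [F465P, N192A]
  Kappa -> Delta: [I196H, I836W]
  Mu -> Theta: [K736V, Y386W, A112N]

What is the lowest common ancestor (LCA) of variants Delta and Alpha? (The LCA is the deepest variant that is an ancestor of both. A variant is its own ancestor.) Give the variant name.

Answer: Lambda

Derivation:
Path from root to Delta: Lambda -> Kappa -> Delta
  ancestors of Delta: {Lambda, Kappa, Delta}
Path from root to Alpha: Lambda -> Mu -> Alpha
  ancestors of Alpha: {Lambda, Mu, Alpha}
Common ancestors: {Lambda}
Walk up from Alpha: Alpha (not in ancestors of Delta), Mu (not in ancestors of Delta), Lambda (in ancestors of Delta)
Deepest common ancestor (LCA) = Lambda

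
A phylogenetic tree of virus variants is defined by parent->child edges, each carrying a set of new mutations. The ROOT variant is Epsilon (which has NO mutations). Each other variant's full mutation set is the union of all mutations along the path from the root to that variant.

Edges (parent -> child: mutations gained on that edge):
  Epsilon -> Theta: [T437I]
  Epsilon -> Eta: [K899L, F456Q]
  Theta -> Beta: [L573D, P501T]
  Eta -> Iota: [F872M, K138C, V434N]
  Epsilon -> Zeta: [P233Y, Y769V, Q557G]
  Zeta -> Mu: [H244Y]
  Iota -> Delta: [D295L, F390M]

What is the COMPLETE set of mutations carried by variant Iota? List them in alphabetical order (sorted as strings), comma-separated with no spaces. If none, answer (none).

Answer: F456Q,F872M,K138C,K899L,V434N

Derivation:
At Epsilon: gained [] -> total []
At Eta: gained ['K899L', 'F456Q'] -> total ['F456Q', 'K899L']
At Iota: gained ['F872M', 'K138C', 'V434N'] -> total ['F456Q', 'F872M', 'K138C', 'K899L', 'V434N']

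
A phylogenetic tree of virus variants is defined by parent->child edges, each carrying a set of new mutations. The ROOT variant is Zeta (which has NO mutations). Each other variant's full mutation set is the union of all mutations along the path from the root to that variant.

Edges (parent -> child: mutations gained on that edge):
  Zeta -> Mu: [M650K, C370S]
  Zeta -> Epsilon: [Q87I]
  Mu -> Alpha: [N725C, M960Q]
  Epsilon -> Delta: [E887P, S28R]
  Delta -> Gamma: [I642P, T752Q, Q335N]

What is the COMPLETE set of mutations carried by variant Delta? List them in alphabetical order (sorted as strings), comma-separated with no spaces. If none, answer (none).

Answer: E887P,Q87I,S28R

Derivation:
At Zeta: gained [] -> total []
At Epsilon: gained ['Q87I'] -> total ['Q87I']
At Delta: gained ['E887P', 'S28R'] -> total ['E887P', 'Q87I', 'S28R']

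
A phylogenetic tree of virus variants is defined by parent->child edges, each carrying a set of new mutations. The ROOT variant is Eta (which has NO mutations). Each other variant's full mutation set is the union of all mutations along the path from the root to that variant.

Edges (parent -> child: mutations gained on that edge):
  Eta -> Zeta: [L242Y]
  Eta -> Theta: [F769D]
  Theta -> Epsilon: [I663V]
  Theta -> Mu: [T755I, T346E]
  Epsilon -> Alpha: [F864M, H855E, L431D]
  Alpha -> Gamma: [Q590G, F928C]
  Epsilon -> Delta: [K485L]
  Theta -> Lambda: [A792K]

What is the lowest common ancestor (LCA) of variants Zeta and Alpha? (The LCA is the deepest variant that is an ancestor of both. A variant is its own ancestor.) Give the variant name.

Answer: Eta

Derivation:
Path from root to Zeta: Eta -> Zeta
  ancestors of Zeta: {Eta, Zeta}
Path from root to Alpha: Eta -> Theta -> Epsilon -> Alpha
  ancestors of Alpha: {Eta, Theta, Epsilon, Alpha}
Common ancestors: {Eta}
Walk up from Alpha: Alpha (not in ancestors of Zeta), Epsilon (not in ancestors of Zeta), Theta (not in ancestors of Zeta), Eta (in ancestors of Zeta)
Deepest common ancestor (LCA) = Eta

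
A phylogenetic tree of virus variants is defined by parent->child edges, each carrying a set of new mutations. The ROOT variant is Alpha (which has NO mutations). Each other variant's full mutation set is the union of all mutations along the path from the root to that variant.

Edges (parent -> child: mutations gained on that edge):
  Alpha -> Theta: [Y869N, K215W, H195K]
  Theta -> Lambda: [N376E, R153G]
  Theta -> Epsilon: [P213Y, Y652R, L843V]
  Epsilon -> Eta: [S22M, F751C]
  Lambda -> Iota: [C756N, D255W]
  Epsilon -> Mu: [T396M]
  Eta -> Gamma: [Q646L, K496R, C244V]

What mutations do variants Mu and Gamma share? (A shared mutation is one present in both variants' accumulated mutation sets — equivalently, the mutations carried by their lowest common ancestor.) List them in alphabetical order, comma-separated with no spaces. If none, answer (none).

Accumulating mutations along path to Mu:
  At Alpha: gained [] -> total []
  At Theta: gained ['Y869N', 'K215W', 'H195K'] -> total ['H195K', 'K215W', 'Y869N']
  At Epsilon: gained ['P213Y', 'Y652R', 'L843V'] -> total ['H195K', 'K215W', 'L843V', 'P213Y', 'Y652R', 'Y869N']
  At Mu: gained ['T396M'] -> total ['H195K', 'K215W', 'L843V', 'P213Y', 'T396M', 'Y652R', 'Y869N']
Mutations(Mu) = ['H195K', 'K215W', 'L843V', 'P213Y', 'T396M', 'Y652R', 'Y869N']
Accumulating mutations along path to Gamma:
  At Alpha: gained [] -> total []
  At Theta: gained ['Y869N', 'K215W', 'H195K'] -> total ['H195K', 'K215W', 'Y869N']
  At Epsilon: gained ['P213Y', 'Y652R', 'L843V'] -> total ['H195K', 'K215W', 'L843V', 'P213Y', 'Y652R', 'Y869N']
  At Eta: gained ['S22M', 'F751C'] -> total ['F751C', 'H195K', 'K215W', 'L843V', 'P213Y', 'S22M', 'Y652R', 'Y869N']
  At Gamma: gained ['Q646L', 'K496R', 'C244V'] -> total ['C244V', 'F751C', 'H195K', 'K215W', 'K496R', 'L843V', 'P213Y', 'Q646L', 'S22M', 'Y652R', 'Y869N']
Mutations(Gamma) = ['C244V', 'F751C', 'H195K', 'K215W', 'K496R', 'L843V', 'P213Y', 'Q646L', 'S22M', 'Y652R', 'Y869N']
Intersection: ['H195K', 'K215W', 'L843V', 'P213Y', 'T396M', 'Y652R', 'Y869N'] ∩ ['C244V', 'F751C', 'H195K', 'K215W', 'K496R', 'L843V', 'P213Y', 'Q646L', 'S22M', 'Y652R', 'Y869N'] = ['H195K', 'K215W', 'L843V', 'P213Y', 'Y652R', 'Y869N']

Answer: H195K,K215W,L843V,P213Y,Y652R,Y869N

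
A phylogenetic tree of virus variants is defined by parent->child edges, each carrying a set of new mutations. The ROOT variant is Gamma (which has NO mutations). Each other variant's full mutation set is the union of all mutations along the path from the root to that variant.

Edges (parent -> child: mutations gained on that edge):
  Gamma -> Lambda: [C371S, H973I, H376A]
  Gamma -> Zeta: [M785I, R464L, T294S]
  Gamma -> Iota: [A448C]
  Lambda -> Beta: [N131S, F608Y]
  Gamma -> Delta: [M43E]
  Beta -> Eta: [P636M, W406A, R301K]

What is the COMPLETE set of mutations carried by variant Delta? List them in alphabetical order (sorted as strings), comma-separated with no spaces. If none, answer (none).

Answer: M43E

Derivation:
At Gamma: gained [] -> total []
At Delta: gained ['M43E'] -> total ['M43E']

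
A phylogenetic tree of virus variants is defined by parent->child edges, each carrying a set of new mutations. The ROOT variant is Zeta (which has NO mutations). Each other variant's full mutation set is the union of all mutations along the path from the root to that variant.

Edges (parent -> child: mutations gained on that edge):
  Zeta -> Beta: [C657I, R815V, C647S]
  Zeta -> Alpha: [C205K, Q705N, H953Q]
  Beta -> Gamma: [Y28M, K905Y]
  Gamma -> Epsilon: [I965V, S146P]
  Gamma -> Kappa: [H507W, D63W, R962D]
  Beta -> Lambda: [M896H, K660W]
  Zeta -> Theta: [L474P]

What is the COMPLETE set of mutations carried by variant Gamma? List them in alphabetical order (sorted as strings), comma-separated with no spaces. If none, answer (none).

At Zeta: gained [] -> total []
At Beta: gained ['C657I', 'R815V', 'C647S'] -> total ['C647S', 'C657I', 'R815V']
At Gamma: gained ['Y28M', 'K905Y'] -> total ['C647S', 'C657I', 'K905Y', 'R815V', 'Y28M']

Answer: C647S,C657I,K905Y,R815V,Y28M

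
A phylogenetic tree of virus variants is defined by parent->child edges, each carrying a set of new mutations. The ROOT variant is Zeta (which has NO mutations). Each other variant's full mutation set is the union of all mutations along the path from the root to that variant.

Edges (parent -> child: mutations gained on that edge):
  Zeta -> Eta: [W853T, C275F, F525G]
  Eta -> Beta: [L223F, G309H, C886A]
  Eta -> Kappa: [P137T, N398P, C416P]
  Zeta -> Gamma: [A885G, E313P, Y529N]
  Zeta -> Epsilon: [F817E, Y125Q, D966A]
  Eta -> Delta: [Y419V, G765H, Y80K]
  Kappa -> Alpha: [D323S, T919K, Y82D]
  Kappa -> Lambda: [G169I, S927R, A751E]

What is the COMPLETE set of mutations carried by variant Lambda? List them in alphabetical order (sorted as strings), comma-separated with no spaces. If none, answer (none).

Answer: A751E,C275F,C416P,F525G,G169I,N398P,P137T,S927R,W853T

Derivation:
At Zeta: gained [] -> total []
At Eta: gained ['W853T', 'C275F', 'F525G'] -> total ['C275F', 'F525G', 'W853T']
At Kappa: gained ['P137T', 'N398P', 'C416P'] -> total ['C275F', 'C416P', 'F525G', 'N398P', 'P137T', 'W853T']
At Lambda: gained ['G169I', 'S927R', 'A751E'] -> total ['A751E', 'C275F', 'C416P', 'F525G', 'G169I', 'N398P', 'P137T', 'S927R', 'W853T']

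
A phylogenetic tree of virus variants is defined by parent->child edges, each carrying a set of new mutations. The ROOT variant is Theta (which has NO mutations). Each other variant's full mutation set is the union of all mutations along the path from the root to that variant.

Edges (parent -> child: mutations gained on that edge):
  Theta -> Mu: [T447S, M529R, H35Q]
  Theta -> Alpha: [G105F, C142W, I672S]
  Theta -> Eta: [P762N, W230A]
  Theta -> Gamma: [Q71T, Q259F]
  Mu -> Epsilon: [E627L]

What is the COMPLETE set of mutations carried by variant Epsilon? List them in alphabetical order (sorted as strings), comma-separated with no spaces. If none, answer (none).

At Theta: gained [] -> total []
At Mu: gained ['T447S', 'M529R', 'H35Q'] -> total ['H35Q', 'M529R', 'T447S']
At Epsilon: gained ['E627L'] -> total ['E627L', 'H35Q', 'M529R', 'T447S']

Answer: E627L,H35Q,M529R,T447S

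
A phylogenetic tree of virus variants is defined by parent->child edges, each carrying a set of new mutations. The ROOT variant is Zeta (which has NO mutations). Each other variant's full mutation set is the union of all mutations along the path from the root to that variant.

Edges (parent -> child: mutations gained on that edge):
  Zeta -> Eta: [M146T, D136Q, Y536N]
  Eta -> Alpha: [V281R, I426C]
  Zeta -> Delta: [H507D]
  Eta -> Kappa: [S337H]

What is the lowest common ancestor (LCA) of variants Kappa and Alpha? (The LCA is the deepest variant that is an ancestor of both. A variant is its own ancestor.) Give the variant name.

Answer: Eta

Derivation:
Path from root to Kappa: Zeta -> Eta -> Kappa
  ancestors of Kappa: {Zeta, Eta, Kappa}
Path from root to Alpha: Zeta -> Eta -> Alpha
  ancestors of Alpha: {Zeta, Eta, Alpha}
Common ancestors: {Zeta, Eta}
Walk up from Alpha: Alpha (not in ancestors of Kappa), Eta (in ancestors of Kappa), Zeta (in ancestors of Kappa)
Deepest common ancestor (LCA) = Eta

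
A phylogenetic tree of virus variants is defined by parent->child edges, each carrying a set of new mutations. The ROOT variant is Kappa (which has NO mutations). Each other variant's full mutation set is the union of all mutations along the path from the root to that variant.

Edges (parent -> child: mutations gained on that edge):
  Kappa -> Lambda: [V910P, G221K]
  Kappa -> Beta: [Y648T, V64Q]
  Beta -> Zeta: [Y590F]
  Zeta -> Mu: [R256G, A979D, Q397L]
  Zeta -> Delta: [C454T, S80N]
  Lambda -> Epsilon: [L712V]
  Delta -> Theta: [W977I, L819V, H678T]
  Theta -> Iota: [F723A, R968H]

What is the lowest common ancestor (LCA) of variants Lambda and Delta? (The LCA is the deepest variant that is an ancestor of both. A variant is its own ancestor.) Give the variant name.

Answer: Kappa

Derivation:
Path from root to Lambda: Kappa -> Lambda
  ancestors of Lambda: {Kappa, Lambda}
Path from root to Delta: Kappa -> Beta -> Zeta -> Delta
  ancestors of Delta: {Kappa, Beta, Zeta, Delta}
Common ancestors: {Kappa}
Walk up from Delta: Delta (not in ancestors of Lambda), Zeta (not in ancestors of Lambda), Beta (not in ancestors of Lambda), Kappa (in ancestors of Lambda)
Deepest common ancestor (LCA) = Kappa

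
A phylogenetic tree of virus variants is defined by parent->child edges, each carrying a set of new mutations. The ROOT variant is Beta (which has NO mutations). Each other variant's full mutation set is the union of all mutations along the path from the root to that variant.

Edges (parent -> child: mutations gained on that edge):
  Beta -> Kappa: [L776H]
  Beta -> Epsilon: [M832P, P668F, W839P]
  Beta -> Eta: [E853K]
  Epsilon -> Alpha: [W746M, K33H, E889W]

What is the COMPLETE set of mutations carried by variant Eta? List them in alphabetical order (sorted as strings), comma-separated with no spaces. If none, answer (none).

At Beta: gained [] -> total []
At Eta: gained ['E853K'] -> total ['E853K']

Answer: E853K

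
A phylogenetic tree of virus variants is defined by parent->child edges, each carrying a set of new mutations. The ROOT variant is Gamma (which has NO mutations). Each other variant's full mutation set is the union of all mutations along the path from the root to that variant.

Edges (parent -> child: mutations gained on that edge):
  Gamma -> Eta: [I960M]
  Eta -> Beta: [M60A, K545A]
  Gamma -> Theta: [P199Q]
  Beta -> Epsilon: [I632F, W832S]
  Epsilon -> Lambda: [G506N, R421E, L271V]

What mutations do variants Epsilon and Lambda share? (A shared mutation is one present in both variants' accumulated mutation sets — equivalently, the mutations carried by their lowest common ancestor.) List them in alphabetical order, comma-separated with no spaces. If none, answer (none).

Answer: I632F,I960M,K545A,M60A,W832S

Derivation:
Accumulating mutations along path to Epsilon:
  At Gamma: gained [] -> total []
  At Eta: gained ['I960M'] -> total ['I960M']
  At Beta: gained ['M60A', 'K545A'] -> total ['I960M', 'K545A', 'M60A']
  At Epsilon: gained ['I632F', 'W832S'] -> total ['I632F', 'I960M', 'K545A', 'M60A', 'W832S']
Mutations(Epsilon) = ['I632F', 'I960M', 'K545A', 'M60A', 'W832S']
Accumulating mutations along path to Lambda:
  At Gamma: gained [] -> total []
  At Eta: gained ['I960M'] -> total ['I960M']
  At Beta: gained ['M60A', 'K545A'] -> total ['I960M', 'K545A', 'M60A']
  At Epsilon: gained ['I632F', 'W832S'] -> total ['I632F', 'I960M', 'K545A', 'M60A', 'W832S']
  At Lambda: gained ['G506N', 'R421E', 'L271V'] -> total ['G506N', 'I632F', 'I960M', 'K545A', 'L271V', 'M60A', 'R421E', 'W832S']
Mutations(Lambda) = ['G506N', 'I632F', 'I960M', 'K545A', 'L271V', 'M60A', 'R421E', 'W832S']
Intersection: ['I632F', 'I960M', 'K545A', 'M60A', 'W832S'] ∩ ['G506N', 'I632F', 'I960M', 'K545A', 'L271V', 'M60A', 'R421E', 'W832S'] = ['I632F', 'I960M', 'K545A', 'M60A', 'W832S']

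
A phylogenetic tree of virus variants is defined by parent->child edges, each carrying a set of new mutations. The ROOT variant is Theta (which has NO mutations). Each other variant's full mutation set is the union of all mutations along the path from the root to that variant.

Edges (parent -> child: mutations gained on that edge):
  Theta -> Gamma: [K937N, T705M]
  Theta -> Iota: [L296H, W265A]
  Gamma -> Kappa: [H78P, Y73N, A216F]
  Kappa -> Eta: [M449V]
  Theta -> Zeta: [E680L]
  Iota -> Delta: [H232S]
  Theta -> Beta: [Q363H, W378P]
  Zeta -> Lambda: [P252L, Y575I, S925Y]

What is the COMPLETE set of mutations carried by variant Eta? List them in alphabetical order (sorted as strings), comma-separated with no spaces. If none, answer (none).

Answer: A216F,H78P,K937N,M449V,T705M,Y73N

Derivation:
At Theta: gained [] -> total []
At Gamma: gained ['K937N', 'T705M'] -> total ['K937N', 'T705M']
At Kappa: gained ['H78P', 'Y73N', 'A216F'] -> total ['A216F', 'H78P', 'K937N', 'T705M', 'Y73N']
At Eta: gained ['M449V'] -> total ['A216F', 'H78P', 'K937N', 'M449V', 'T705M', 'Y73N']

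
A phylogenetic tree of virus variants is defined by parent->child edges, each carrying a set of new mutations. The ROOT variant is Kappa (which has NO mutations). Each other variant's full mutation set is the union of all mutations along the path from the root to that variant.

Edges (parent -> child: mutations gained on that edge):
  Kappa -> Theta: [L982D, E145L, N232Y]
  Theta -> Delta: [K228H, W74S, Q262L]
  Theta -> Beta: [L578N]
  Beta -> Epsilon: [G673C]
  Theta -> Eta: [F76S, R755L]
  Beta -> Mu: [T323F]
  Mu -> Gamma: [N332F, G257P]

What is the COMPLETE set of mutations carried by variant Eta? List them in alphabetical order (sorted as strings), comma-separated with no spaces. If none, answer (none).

Answer: E145L,F76S,L982D,N232Y,R755L

Derivation:
At Kappa: gained [] -> total []
At Theta: gained ['L982D', 'E145L', 'N232Y'] -> total ['E145L', 'L982D', 'N232Y']
At Eta: gained ['F76S', 'R755L'] -> total ['E145L', 'F76S', 'L982D', 'N232Y', 'R755L']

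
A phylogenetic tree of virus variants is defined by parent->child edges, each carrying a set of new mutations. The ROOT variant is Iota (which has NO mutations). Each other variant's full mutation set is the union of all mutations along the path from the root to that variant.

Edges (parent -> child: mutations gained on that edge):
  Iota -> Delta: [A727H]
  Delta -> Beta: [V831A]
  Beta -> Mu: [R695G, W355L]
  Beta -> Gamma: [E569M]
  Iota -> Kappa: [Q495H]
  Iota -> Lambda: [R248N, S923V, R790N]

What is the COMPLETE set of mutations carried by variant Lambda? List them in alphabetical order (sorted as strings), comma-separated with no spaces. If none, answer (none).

Answer: R248N,R790N,S923V

Derivation:
At Iota: gained [] -> total []
At Lambda: gained ['R248N', 'S923V', 'R790N'] -> total ['R248N', 'R790N', 'S923V']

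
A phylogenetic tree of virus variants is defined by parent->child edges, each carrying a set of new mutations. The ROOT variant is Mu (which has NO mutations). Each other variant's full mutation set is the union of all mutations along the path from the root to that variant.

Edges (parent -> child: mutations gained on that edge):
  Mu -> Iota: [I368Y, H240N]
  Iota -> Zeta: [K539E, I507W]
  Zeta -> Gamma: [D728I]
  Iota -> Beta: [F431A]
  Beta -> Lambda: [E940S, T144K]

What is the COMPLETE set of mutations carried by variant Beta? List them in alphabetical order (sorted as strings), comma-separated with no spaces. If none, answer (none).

Answer: F431A,H240N,I368Y

Derivation:
At Mu: gained [] -> total []
At Iota: gained ['I368Y', 'H240N'] -> total ['H240N', 'I368Y']
At Beta: gained ['F431A'] -> total ['F431A', 'H240N', 'I368Y']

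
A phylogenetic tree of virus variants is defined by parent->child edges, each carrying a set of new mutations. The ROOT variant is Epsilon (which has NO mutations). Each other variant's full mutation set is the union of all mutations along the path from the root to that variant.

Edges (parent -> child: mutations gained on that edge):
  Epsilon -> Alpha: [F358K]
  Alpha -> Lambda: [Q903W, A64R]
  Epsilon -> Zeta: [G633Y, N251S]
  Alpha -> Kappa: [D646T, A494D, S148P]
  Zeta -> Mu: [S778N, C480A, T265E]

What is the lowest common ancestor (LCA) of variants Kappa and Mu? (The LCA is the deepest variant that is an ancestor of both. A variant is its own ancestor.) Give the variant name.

Path from root to Kappa: Epsilon -> Alpha -> Kappa
  ancestors of Kappa: {Epsilon, Alpha, Kappa}
Path from root to Mu: Epsilon -> Zeta -> Mu
  ancestors of Mu: {Epsilon, Zeta, Mu}
Common ancestors: {Epsilon}
Walk up from Mu: Mu (not in ancestors of Kappa), Zeta (not in ancestors of Kappa), Epsilon (in ancestors of Kappa)
Deepest common ancestor (LCA) = Epsilon

Answer: Epsilon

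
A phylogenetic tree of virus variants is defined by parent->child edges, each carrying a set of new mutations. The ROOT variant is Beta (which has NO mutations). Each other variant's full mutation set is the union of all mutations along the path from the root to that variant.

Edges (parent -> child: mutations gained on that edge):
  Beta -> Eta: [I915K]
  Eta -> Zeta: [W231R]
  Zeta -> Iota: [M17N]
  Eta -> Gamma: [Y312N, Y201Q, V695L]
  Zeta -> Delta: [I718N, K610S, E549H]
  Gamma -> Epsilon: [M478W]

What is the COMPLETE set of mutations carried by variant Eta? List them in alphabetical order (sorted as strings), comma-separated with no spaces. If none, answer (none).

Answer: I915K

Derivation:
At Beta: gained [] -> total []
At Eta: gained ['I915K'] -> total ['I915K']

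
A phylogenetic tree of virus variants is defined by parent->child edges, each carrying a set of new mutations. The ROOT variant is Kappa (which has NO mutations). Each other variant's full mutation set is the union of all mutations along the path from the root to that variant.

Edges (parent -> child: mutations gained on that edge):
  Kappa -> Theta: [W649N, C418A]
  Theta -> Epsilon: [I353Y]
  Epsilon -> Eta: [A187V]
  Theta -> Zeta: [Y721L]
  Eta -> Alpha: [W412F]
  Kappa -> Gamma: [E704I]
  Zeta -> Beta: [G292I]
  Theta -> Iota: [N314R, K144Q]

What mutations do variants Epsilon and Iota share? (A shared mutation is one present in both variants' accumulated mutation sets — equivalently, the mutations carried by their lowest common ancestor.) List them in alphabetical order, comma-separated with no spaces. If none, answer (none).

Accumulating mutations along path to Epsilon:
  At Kappa: gained [] -> total []
  At Theta: gained ['W649N', 'C418A'] -> total ['C418A', 'W649N']
  At Epsilon: gained ['I353Y'] -> total ['C418A', 'I353Y', 'W649N']
Mutations(Epsilon) = ['C418A', 'I353Y', 'W649N']
Accumulating mutations along path to Iota:
  At Kappa: gained [] -> total []
  At Theta: gained ['W649N', 'C418A'] -> total ['C418A', 'W649N']
  At Iota: gained ['N314R', 'K144Q'] -> total ['C418A', 'K144Q', 'N314R', 'W649N']
Mutations(Iota) = ['C418A', 'K144Q', 'N314R', 'W649N']
Intersection: ['C418A', 'I353Y', 'W649N'] ∩ ['C418A', 'K144Q', 'N314R', 'W649N'] = ['C418A', 'W649N']

Answer: C418A,W649N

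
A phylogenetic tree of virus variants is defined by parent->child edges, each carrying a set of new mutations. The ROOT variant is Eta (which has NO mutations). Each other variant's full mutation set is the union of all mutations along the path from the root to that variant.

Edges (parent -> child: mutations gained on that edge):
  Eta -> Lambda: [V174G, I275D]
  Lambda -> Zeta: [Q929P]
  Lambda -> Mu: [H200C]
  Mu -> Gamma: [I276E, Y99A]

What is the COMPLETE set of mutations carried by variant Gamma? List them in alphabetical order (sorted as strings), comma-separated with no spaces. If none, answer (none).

At Eta: gained [] -> total []
At Lambda: gained ['V174G', 'I275D'] -> total ['I275D', 'V174G']
At Mu: gained ['H200C'] -> total ['H200C', 'I275D', 'V174G']
At Gamma: gained ['I276E', 'Y99A'] -> total ['H200C', 'I275D', 'I276E', 'V174G', 'Y99A']

Answer: H200C,I275D,I276E,V174G,Y99A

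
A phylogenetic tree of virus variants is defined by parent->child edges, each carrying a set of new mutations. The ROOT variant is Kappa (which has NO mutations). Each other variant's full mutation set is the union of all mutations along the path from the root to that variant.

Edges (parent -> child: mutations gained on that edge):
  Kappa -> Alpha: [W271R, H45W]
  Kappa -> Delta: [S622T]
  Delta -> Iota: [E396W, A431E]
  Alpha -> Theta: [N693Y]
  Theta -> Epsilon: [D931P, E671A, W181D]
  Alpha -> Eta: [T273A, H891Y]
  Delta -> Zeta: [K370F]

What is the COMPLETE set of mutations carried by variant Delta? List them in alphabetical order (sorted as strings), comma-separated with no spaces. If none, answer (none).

At Kappa: gained [] -> total []
At Delta: gained ['S622T'] -> total ['S622T']

Answer: S622T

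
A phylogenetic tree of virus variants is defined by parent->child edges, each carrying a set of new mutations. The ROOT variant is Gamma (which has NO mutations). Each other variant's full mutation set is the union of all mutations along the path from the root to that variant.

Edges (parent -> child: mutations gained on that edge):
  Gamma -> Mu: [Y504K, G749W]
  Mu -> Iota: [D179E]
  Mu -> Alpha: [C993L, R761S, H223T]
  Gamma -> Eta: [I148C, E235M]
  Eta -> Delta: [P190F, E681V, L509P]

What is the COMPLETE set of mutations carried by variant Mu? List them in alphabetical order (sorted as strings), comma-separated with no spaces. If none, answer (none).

At Gamma: gained [] -> total []
At Mu: gained ['Y504K', 'G749W'] -> total ['G749W', 'Y504K']

Answer: G749W,Y504K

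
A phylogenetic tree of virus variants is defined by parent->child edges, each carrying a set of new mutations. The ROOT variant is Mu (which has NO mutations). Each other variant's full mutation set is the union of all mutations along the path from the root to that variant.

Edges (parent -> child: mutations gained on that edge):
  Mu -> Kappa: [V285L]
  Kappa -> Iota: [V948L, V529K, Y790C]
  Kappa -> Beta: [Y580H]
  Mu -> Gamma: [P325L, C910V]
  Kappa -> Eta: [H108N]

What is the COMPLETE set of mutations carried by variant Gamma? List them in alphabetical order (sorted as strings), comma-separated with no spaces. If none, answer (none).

Answer: C910V,P325L

Derivation:
At Mu: gained [] -> total []
At Gamma: gained ['P325L', 'C910V'] -> total ['C910V', 'P325L']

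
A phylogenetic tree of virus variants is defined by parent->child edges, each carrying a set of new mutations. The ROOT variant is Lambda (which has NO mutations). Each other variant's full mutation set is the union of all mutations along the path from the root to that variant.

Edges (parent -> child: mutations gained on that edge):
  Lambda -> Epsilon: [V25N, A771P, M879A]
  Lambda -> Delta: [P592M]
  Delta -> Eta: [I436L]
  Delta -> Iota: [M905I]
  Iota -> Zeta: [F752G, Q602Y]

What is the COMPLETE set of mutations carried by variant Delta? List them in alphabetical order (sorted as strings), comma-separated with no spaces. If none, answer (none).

Answer: P592M

Derivation:
At Lambda: gained [] -> total []
At Delta: gained ['P592M'] -> total ['P592M']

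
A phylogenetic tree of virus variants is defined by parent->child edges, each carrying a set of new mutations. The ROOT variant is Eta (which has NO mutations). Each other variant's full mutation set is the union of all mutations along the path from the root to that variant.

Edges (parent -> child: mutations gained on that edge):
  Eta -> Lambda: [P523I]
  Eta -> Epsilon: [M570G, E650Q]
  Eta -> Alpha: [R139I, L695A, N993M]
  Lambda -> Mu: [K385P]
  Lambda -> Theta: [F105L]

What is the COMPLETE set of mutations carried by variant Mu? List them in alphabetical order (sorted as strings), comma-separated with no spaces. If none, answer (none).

Answer: K385P,P523I

Derivation:
At Eta: gained [] -> total []
At Lambda: gained ['P523I'] -> total ['P523I']
At Mu: gained ['K385P'] -> total ['K385P', 'P523I']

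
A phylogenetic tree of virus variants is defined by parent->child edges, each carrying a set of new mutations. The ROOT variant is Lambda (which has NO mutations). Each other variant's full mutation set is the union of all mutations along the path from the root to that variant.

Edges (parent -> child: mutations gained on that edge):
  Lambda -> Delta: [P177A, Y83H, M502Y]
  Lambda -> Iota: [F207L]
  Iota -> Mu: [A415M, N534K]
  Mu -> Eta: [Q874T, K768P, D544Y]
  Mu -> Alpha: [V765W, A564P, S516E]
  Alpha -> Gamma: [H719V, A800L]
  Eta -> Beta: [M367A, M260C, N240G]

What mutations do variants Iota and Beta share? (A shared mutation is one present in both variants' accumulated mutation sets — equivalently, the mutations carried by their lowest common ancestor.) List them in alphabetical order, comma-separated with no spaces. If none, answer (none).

Accumulating mutations along path to Iota:
  At Lambda: gained [] -> total []
  At Iota: gained ['F207L'] -> total ['F207L']
Mutations(Iota) = ['F207L']
Accumulating mutations along path to Beta:
  At Lambda: gained [] -> total []
  At Iota: gained ['F207L'] -> total ['F207L']
  At Mu: gained ['A415M', 'N534K'] -> total ['A415M', 'F207L', 'N534K']
  At Eta: gained ['Q874T', 'K768P', 'D544Y'] -> total ['A415M', 'D544Y', 'F207L', 'K768P', 'N534K', 'Q874T']
  At Beta: gained ['M367A', 'M260C', 'N240G'] -> total ['A415M', 'D544Y', 'F207L', 'K768P', 'M260C', 'M367A', 'N240G', 'N534K', 'Q874T']
Mutations(Beta) = ['A415M', 'D544Y', 'F207L', 'K768P', 'M260C', 'M367A', 'N240G', 'N534K', 'Q874T']
Intersection: ['F207L'] ∩ ['A415M', 'D544Y', 'F207L', 'K768P', 'M260C', 'M367A', 'N240G', 'N534K', 'Q874T'] = ['F207L']

Answer: F207L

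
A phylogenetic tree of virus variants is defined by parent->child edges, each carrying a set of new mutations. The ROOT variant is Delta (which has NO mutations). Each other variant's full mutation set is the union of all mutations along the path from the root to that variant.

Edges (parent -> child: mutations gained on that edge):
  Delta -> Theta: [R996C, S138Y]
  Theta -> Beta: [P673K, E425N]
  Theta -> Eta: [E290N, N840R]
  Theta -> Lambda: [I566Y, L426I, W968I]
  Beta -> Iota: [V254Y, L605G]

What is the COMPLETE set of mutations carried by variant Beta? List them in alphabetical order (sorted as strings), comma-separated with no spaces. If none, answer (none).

At Delta: gained [] -> total []
At Theta: gained ['R996C', 'S138Y'] -> total ['R996C', 'S138Y']
At Beta: gained ['P673K', 'E425N'] -> total ['E425N', 'P673K', 'R996C', 'S138Y']

Answer: E425N,P673K,R996C,S138Y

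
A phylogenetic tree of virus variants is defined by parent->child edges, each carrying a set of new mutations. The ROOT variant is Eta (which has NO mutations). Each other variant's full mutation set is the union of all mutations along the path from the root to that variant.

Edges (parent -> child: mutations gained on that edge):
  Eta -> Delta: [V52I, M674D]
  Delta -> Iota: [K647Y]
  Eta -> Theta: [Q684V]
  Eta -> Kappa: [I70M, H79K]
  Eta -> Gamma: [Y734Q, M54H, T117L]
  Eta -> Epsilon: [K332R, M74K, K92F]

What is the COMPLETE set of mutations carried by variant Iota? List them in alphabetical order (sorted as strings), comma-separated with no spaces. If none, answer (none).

Answer: K647Y,M674D,V52I

Derivation:
At Eta: gained [] -> total []
At Delta: gained ['V52I', 'M674D'] -> total ['M674D', 'V52I']
At Iota: gained ['K647Y'] -> total ['K647Y', 'M674D', 'V52I']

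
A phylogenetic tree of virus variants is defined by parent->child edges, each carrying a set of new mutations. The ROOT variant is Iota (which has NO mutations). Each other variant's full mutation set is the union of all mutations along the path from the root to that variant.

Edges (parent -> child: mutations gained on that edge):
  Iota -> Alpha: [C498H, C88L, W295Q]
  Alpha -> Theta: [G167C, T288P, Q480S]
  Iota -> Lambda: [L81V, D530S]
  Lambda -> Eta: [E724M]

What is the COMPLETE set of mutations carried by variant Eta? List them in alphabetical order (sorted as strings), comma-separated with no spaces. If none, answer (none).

Answer: D530S,E724M,L81V

Derivation:
At Iota: gained [] -> total []
At Lambda: gained ['L81V', 'D530S'] -> total ['D530S', 'L81V']
At Eta: gained ['E724M'] -> total ['D530S', 'E724M', 'L81V']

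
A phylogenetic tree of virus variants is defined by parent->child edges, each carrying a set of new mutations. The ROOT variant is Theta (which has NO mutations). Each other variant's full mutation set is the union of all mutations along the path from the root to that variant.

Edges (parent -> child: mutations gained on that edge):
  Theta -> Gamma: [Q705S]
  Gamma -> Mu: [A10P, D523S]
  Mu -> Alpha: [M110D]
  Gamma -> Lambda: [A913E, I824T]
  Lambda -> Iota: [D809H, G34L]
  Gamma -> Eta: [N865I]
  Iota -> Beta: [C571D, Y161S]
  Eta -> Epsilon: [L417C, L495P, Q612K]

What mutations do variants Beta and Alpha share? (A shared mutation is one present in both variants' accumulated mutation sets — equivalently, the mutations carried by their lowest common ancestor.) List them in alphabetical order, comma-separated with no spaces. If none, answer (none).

Accumulating mutations along path to Beta:
  At Theta: gained [] -> total []
  At Gamma: gained ['Q705S'] -> total ['Q705S']
  At Lambda: gained ['A913E', 'I824T'] -> total ['A913E', 'I824T', 'Q705S']
  At Iota: gained ['D809H', 'G34L'] -> total ['A913E', 'D809H', 'G34L', 'I824T', 'Q705S']
  At Beta: gained ['C571D', 'Y161S'] -> total ['A913E', 'C571D', 'D809H', 'G34L', 'I824T', 'Q705S', 'Y161S']
Mutations(Beta) = ['A913E', 'C571D', 'D809H', 'G34L', 'I824T', 'Q705S', 'Y161S']
Accumulating mutations along path to Alpha:
  At Theta: gained [] -> total []
  At Gamma: gained ['Q705S'] -> total ['Q705S']
  At Mu: gained ['A10P', 'D523S'] -> total ['A10P', 'D523S', 'Q705S']
  At Alpha: gained ['M110D'] -> total ['A10P', 'D523S', 'M110D', 'Q705S']
Mutations(Alpha) = ['A10P', 'D523S', 'M110D', 'Q705S']
Intersection: ['A913E', 'C571D', 'D809H', 'G34L', 'I824T', 'Q705S', 'Y161S'] ∩ ['A10P', 'D523S', 'M110D', 'Q705S'] = ['Q705S']

Answer: Q705S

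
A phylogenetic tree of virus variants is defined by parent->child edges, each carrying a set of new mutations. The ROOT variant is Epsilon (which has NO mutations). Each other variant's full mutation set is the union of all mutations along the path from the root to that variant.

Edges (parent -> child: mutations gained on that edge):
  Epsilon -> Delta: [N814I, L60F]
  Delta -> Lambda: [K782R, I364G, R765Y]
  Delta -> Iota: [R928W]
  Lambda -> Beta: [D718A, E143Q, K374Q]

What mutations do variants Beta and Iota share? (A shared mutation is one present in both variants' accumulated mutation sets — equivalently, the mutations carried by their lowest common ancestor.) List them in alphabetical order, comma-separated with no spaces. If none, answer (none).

Accumulating mutations along path to Beta:
  At Epsilon: gained [] -> total []
  At Delta: gained ['N814I', 'L60F'] -> total ['L60F', 'N814I']
  At Lambda: gained ['K782R', 'I364G', 'R765Y'] -> total ['I364G', 'K782R', 'L60F', 'N814I', 'R765Y']
  At Beta: gained ['D718A', 'E143Q', 'K374Q'] -> total ['D718A', 'E143Q', 'I364G', 'K374Q', 'K782R', 'L60F', 'N814I', 'R765Y']
Mutations(Beta) = ['D718A', 'E143Q', 'I364G', 'K374Q', 'K782R', 'L60F', 'N814I', 'R765Y']
Accumulating mutations along path to Iota:
  At Epsilon: gained [] -> total []
  At Delta: gained ['N814I', 'L60F'] -> total ['L60F', 'N814I']
  At Iota: gained ['R928W'] -> total ['L60F', 'N814I', 'R928W']
Mutations(Iota) = ['L60F', 'N814I', 'R928W']
Intersection: ['D718A', 'E143Q', 'I364G', 'K374Q', 'K782R', 'L60F', 'N814I', 'R765Y'] ∩ ['L60F', 'N814I', 'R928W'] = ['L60F', 'N814I']

Answer: L60F,N814I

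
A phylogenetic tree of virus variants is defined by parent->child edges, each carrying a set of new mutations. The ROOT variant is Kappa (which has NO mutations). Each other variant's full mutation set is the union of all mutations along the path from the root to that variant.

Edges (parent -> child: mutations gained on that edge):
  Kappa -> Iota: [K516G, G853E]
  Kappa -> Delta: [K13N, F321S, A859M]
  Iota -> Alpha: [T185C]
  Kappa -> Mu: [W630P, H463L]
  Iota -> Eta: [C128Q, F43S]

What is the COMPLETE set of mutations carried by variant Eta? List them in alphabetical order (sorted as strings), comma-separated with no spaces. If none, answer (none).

At Kappa: gained [] -> total []
At Iota: gained ['K516G', 'G853E'] -> total ['G853E', 'K516G']
At Eta: gained ['C128Q', 'F43S'] -> total ['C128Q', 'F43S', 'G853E', 'K516G']

Answer: C128Q,F43S,G853E,K516G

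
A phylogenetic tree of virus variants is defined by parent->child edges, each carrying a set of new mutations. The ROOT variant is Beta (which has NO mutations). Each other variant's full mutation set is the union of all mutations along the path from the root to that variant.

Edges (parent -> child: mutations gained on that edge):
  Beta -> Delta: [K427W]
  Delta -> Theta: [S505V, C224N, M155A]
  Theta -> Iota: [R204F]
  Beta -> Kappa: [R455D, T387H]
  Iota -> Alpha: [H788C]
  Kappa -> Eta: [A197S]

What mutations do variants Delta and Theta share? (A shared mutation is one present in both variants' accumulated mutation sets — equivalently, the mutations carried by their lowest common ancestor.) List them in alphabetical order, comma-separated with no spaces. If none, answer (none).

Accumulating mutations along path to Delta:
  At Beta: gained [] -> total []
  At Delta: gained ['K427W'] -> total ['K427W']
Mutations(Delta) = ['K427W']
Accumulating mutations along path to Theta:
  At Beta: gained [] -> total []
  At Delta: gained ['K427W'] -> total ['K427W']
  At Theta: gained ['S505V', 'C224N', 'M155A'] -> total ['C224N', 'K427W', 'M155A', 'S505V']
Mutations(Theta) = ['C224N', 'K427W', 'M155A', 'S505V']
Intersection: ['K427W'] ∩ ['C224N', 'K427W', 'M155A', 'S505V'] = ['K427W']

Answer: K427W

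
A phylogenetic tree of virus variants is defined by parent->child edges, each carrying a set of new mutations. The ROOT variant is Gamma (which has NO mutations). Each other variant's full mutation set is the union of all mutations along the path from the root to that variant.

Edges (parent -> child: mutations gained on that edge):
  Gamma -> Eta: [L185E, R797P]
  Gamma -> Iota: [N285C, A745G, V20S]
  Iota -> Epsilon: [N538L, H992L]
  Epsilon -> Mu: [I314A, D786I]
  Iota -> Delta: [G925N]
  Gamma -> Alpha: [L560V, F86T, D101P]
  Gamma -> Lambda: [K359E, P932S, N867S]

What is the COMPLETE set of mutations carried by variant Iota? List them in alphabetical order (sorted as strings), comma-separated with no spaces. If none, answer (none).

At Gamma: gained [] -> total []
At Iota: gained ['N285C', 'A745G', 'V20S'] -> total ['A745G', 'N285C', 'V20S']

Answer: A745G,N285C,V20S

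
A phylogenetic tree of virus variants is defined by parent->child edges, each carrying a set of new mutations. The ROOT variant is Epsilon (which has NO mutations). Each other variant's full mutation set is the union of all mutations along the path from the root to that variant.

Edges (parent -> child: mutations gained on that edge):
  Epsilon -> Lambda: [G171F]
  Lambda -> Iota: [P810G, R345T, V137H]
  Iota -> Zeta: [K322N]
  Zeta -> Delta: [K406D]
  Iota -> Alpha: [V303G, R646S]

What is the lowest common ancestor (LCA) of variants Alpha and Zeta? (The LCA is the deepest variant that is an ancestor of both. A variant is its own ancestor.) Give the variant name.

Path from root to Alpha: Epsilon -> Lambda -> Iota -> Alpha
  ancestors of Alpha: {Epsilon, Lambda, Iota, Alpha}
Path from root to Zeta: Epsilon -> Lambda -> Iota -> Zeta
  ancestors of Zeta: {Epsilon, Lambda, Iota, Zeta}
Common ancestors: {Epsilon, Lambda, Iota}
Walk up from Zeta: Zeta (not in ancestors of Alpha), Iota (in ancestors of Alpha), Lambda (in ancestors of Alpha), Epsilon (in ancestors of Alpha)
Deepest common ancestor (LCA) = Iota

Answer: Iota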